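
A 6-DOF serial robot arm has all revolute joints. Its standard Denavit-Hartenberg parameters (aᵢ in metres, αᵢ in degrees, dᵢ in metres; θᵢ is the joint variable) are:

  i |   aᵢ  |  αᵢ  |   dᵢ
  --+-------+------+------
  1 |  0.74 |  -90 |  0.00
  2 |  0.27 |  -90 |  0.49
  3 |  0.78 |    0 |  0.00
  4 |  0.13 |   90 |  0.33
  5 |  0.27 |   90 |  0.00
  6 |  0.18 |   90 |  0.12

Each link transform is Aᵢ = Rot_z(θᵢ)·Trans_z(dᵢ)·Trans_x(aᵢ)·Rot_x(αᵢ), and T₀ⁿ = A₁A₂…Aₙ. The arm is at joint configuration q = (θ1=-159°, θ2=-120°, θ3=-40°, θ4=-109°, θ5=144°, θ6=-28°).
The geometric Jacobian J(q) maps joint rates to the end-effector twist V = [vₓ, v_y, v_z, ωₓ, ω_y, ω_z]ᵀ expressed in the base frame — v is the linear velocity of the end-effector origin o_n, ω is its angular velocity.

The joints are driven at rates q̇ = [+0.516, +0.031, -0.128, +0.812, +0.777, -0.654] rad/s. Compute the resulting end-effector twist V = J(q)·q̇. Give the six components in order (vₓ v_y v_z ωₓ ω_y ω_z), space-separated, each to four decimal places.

o_n = [-0.4019, -1.2130, 1.2373]
J₁: ẑ×o_n = [1.2130, -0.4019, 0.0000], ω = ẑ
J2: z=[0.3584, -0.9336, 0.0000] o=[-0.6908, -0.2652, 0.0000] → [-1.1551, -0.4434, -0.0699, 0.3584, -0.9336, 0.0000]
J3: z=[-0.8085, -0.3104, 0.5000] o=[-0.3892, -0.6743, 0.2338] → [-0.0421, 0.8050, 0.4316, -0.8085, -0.3104, 0.5000]
J4: z=[-0.8085, -0.3104, 0.5000] o=[0.0694, -1.0353, 0.7513] → [-0.0620, 0.1573, -0.0026, -0.8085, -0.3104, 0.5000]
J5: z=[-0.5476, 0.7079, -0.4460] o=[-0.2255, -1.2202, 0.8198] → [0.2988, 0.3073, 0.1210, -0.5476, 0.7079, -0.4460]
J6: z=[-0.7808, -0.6240, -0.0318] o=[-0.3067, -1.1308, 1.0613] → [-0.1125, 0.1405, 0.0047, -0.7808, -0.6240, -0.0318]
V = J·q̇ = [0.8508, -0.0495, 0.0314, -0.4568, 0.7169, 0.5322]

0.8508 -0.0495 0.0314 -0.4568 0.7169 0.5322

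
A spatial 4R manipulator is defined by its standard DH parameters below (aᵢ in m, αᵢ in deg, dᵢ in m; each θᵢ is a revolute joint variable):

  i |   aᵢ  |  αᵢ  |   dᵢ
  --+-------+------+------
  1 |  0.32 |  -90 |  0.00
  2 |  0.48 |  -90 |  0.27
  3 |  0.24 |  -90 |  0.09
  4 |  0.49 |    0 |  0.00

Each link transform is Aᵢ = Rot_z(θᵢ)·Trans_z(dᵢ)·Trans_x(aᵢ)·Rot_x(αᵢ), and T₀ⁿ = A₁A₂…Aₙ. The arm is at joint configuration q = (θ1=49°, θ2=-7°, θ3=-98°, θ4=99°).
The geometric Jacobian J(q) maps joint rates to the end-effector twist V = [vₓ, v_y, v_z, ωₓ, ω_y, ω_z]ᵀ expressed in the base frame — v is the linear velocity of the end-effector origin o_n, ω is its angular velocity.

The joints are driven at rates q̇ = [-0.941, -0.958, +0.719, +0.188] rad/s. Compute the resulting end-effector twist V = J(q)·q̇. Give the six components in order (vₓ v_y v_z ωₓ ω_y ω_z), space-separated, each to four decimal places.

o_n = [0.1503, 0.8311, 0.4468]
J₁: ẑ×o_n = [-0.8311, 0.1503, 0.0000], ω = ẑ
J2: z=[-0.7547, 0.6561, 0.0000] o=[0.2099, 0.2415, 0.0000] → [0.2931, 0.3372, -0.4058, -0.7547, 0.6561, 0.0000]
J3: z=[0.0800, 0.0920, -0.9925] o=[0.3187, 0.7782, 0.0585] → [0.0882, 0.1361, 0.0197, 0.0800, 0.0920, -0.9925]
J4: z=[0.5398, 0.8331, 0.1207] o=[0.1248, 0.9174, -0.0349] → [0.4117, -0.2569, -0.0679, 0.5398, 0.8331, 0.1207]
V = J·q̇ = [0.6420, -0.4149, 0.3902, 0.8820, -0.4058, -1.6320]

0.6420 -0.4149 0.3902 0.8820 -0.4058 -1.6320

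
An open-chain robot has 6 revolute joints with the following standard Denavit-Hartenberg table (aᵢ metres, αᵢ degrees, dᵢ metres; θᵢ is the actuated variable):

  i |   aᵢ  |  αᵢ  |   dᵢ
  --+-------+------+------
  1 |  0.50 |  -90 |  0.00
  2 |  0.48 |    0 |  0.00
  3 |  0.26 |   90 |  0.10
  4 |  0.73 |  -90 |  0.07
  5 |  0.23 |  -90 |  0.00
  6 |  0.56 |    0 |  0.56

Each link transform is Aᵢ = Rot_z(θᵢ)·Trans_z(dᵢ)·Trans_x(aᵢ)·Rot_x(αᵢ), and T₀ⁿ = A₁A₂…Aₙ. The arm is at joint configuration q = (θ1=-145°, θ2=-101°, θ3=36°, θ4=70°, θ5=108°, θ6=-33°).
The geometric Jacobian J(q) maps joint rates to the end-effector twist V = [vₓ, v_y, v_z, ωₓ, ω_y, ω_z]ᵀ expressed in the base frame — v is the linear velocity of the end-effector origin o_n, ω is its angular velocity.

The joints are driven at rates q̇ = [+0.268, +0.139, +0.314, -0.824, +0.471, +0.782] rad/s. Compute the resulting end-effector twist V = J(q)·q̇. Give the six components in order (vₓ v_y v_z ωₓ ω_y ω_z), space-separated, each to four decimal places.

o_n = [-0.5296, -0.5987, 0.2627]
J₁: ẑ×o_n = [0.5987, -0.5296, 0.0000], ω = ẑ
J2: z=[0.5736, -0.8192, 0.0000] o=[-0.4096, -0.2868, 0.0000] → [-0.2152, -0.1507, -0.2772, 0.5736, -0.8192, 0.0000]
J3: z=[0.5736, -0.8192, 0.0000] o=[-0.3346, -0.2343, 0.4712] → [0.1707, 0.1196, -0.3688, 0.5736, -0.8192, 0.0000]
J4: z=[0.7424, 0.5198, 0.4226] o=[-0.3672, -0.3792, 0.7068] → [-0.1381, 0.2610, -0.0785, 0.7424, 0.5198, 0.4226]
J5: z=[0.5215, -0.0524, -0.8517] o=[-0.0082, -0.9652, 0.9627] → [0.3488, 0.8091, 0.1638, 0.5215, -0.0524, -0.8517]
J6: z=[-0.1706, 0.9716, -0.1642] o=[-0.2005, -1.0184, 0.8482] → [-0.4999, -0.0458, 0.2482, -0.1706, 0.9716, -0.1642]
V = J·q̇ = [0.0713, 0.0048, 0.1816, -0.2397, -0.0643, -0.6098]

0.0713 0.0048 0.1816 -0.2397 -0.0643 -0.6098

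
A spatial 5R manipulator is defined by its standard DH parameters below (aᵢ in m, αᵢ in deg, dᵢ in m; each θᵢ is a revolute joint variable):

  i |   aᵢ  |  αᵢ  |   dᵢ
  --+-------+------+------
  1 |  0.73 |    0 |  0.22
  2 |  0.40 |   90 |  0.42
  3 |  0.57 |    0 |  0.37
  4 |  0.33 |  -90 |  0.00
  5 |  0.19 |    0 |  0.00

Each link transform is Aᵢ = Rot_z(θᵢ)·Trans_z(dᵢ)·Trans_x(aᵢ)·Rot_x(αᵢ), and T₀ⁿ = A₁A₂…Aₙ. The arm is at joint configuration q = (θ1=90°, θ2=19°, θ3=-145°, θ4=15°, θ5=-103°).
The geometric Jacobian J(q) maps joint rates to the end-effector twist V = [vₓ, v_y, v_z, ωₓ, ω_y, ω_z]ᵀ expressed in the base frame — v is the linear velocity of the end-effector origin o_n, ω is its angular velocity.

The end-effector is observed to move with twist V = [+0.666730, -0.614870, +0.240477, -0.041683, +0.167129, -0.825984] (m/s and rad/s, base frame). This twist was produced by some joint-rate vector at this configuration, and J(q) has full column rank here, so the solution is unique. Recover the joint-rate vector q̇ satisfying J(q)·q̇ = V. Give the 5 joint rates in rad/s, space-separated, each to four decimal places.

-0.8580 0.1760 -0.5890 0.6040 0.2240

o_n = [0.6068, 0.6729, 0.0930]
J₁: ẑ×o_n = [-0.6729, 0.6068, 0.0000], ω = ẑ
J2: z=[0.0000, 0.0000, 1.0000] o=[0.0000, 0.7300, 0.2200] → [0.0571, 0.6068, -0.0000, 0.0000, 0.0000, 1.0000]
J3: z=[0.9455, 0.3256, 0.0000] o=[-0.1302, 1.1082, 0.6400] → [-0.1781, 0.5172, -0.6516, 0.9455, 0.3256, 0.0000]
J4: z=[0.9455, 0.3256, 0.0000] o=[0.3716, 0.7872, 0.3131] → [-0.0716, 0.2081, -0.1846, 0.9455, 0.3256, 0.0000]
J5: z=[-0.2494, 0.7243, -0.6428] o=[0.4407, 0.5866, 0.0603] → [0.0792, -0.0986, -0.1418, -0.2494, 0.7243, -0.6428]
q̇ = J⁺·V = [-0.8580, 0.1760, -0.5890, 0.6040, 0.2240]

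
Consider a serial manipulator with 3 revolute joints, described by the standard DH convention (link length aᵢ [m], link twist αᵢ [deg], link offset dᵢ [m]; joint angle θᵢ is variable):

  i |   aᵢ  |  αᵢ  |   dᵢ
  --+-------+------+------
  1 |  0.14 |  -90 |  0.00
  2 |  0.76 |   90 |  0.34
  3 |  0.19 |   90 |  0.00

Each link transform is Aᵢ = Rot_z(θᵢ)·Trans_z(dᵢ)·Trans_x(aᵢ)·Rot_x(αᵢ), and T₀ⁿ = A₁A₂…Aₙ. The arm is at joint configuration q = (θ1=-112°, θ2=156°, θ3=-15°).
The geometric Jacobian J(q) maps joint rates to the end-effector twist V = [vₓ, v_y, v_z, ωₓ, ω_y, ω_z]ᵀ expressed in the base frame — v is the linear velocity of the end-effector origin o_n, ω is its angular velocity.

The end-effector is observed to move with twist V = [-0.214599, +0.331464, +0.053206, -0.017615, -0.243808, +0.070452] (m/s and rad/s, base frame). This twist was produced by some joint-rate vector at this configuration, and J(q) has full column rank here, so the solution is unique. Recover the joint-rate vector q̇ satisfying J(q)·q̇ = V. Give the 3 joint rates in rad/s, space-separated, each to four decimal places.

0.5930 0.0750 0.5720

o_n = [0.5401, 0.5604, -0.3838]
J₁: ẑ×o_n = [-0.5604, 0.5401, 0.0000], ω = ẑ
J2: z=[0.9272, -0.3746, 0.0000] o=[-0.0524, -0.1298, 0.0000] → [0.1438, 0.3558, 0.8620, 0.9272, -0.3746, 0.0000]
J3: z=[-0.1524, -0.3771, -0.9135] o=[0.5229, 0.3866, -0.3091] → [0.1870, -0.0271, -0.0200, -0.1524, -0.3771, -0.9135]
q̇ = J⁺·V = [0.5930, 0.0750, 0.5720]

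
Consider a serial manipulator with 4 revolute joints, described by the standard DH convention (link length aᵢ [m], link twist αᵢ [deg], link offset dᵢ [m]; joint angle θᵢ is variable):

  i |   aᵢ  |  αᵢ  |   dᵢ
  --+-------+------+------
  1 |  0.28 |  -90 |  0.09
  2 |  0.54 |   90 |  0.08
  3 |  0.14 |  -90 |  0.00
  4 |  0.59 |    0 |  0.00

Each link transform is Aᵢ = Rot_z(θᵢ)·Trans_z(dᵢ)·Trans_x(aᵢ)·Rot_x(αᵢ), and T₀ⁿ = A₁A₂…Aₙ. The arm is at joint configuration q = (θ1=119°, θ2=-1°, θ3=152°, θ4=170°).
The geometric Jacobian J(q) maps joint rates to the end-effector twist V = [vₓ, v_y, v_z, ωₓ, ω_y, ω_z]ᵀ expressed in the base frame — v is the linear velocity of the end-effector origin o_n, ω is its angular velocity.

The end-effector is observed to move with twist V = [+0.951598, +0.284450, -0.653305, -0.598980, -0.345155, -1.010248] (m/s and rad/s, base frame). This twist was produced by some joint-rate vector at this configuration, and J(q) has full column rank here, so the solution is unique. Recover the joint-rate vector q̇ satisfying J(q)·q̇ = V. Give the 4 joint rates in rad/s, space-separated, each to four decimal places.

-0.7000 0.7230 -0.3100 0.0360

o_n = [-0.4760, 1.1208, 0.0038]
J₁: ẑ×o_n = [-1.1208, -0.4760, 0.0000], ω = ẑ
J2: z=[-0.8746, -0.4848, 0.0000] o=[-0.1357, 0.2449, 0.0900] → [0.0418, -0.0754, -0.9311, -0.8746, -0.4848, 0.0000]
J3: z=[0.0085, -0.0153, 0.9998] o=[-0.4675, 0.6783, 0.0994] → [-0.4410, -0.0077, 0.0036, 0.0085, -0.0153, 0.9998]
J4: z=[0.9998, 0.0175, -0.0082] o=[-0.4650, 0.5384, 0.0973] → [0.0031, 0.0936, 0.5825, 0.9998, 0.0175, -0.0082]
q̇ = J⁺·V = [-0.7000, 0.7230, -0.3100, 0.0360]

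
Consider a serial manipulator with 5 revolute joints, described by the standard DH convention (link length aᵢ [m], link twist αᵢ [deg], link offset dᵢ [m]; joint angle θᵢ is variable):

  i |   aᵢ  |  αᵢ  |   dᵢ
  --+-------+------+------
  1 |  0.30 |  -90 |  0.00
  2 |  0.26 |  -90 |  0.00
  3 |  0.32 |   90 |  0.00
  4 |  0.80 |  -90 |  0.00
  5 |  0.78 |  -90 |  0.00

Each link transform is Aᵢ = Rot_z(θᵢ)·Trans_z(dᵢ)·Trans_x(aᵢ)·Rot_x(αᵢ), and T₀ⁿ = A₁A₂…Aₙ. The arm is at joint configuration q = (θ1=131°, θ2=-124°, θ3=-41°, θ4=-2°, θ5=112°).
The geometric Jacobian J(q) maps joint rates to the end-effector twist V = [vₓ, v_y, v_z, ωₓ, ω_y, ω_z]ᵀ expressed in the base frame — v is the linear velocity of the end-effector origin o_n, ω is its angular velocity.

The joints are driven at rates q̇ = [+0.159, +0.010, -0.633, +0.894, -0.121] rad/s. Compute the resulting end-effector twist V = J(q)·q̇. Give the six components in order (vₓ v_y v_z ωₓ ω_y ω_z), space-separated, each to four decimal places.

-0.7140 -0.1866 0.3451 -0.3209 -0.6702 -0.7515

o_n = [0.3136, -0.3563, 1.1167]
J₁: ẑ×o_n = [0.3563, 0.3136, -0.0000], ω = ẑ
J2: z=[-0.7547, -0.6561, 0.0000] o=[-0.1968, 0.2264, 0.0000] → [-0.7326, 0.8428, 0.7746, -0.7547, -0.6561, 0.0000]
J3: z=[-0.5439, 0.6257, 0.5592] o=[-0.1014, 0.1167, 0.2155] → [0.8283, 0.7222, -0.0024, -0.5439, 0.6257, 0.5592]
J4: z=[-0.8103, -0.2183, -0.5439] o=[-0.1713, -0.1230, 0.4158] → [-0.2799, 0.3043, 0.2949, -0.8103, -0.2183, -0.5439]
J5: z=[-0.5512, 0.5992, 0.5807] o=[-0.3306, -0.7392, 0.9004] → [-0.0927, 0.4933, -0.5970, -0.5512, 0.5992, 0.5807]
V = J·q̇ = [-0.7140, -0.1866, 0.3451, -0.3209, -0.6702, -0.7515]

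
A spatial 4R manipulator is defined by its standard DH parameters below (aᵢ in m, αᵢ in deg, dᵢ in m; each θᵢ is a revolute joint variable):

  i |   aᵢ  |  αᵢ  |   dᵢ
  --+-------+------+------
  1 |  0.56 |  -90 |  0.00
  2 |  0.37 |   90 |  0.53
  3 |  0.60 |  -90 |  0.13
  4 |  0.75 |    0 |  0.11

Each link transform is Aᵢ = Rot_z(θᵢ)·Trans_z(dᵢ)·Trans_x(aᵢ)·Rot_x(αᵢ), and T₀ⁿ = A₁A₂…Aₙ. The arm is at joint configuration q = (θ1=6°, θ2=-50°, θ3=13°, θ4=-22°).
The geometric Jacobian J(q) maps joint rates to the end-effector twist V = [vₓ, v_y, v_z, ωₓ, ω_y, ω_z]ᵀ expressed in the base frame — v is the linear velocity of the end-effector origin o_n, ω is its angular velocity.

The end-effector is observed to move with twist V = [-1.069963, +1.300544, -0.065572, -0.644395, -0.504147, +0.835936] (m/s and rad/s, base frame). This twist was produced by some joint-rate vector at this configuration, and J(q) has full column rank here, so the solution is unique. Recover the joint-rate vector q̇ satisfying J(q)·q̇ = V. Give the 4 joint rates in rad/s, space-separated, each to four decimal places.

0.1970 -0.2450 0.9420 -0.1940

o_n = [1.1744, 1.0571, 1.4955]
J₁: ẑ×o_n = [-1.0571, 1.1744, 0.0000], ω = ẑ
J2: z=[-0.1045, 0.9945, 0.0000] o=[0.5569, 0.0585, 0.0000] → [1.4873, 0.1563, -0.7184, -0.1045, 0.9945, 0.0000]
J3: z=[-0.7618, -0.0801, 0.6428] o=[0.7381, 0.6105, 0.2834] → [-0.3841, 1.2039, -0.3053, -0.7618, -0.0801, 0.6428]
J4: z=[-0.2457, 0.9539, -0.1723] o=[0.9986, 0.7736, 0.8148] → [0.6982, 0.1369, -0.2373, -0.2457, 0.9539, -0.1723]
q̇ = J⁺·V = [0.1970, -0.2450, 0.9420, -0.1940]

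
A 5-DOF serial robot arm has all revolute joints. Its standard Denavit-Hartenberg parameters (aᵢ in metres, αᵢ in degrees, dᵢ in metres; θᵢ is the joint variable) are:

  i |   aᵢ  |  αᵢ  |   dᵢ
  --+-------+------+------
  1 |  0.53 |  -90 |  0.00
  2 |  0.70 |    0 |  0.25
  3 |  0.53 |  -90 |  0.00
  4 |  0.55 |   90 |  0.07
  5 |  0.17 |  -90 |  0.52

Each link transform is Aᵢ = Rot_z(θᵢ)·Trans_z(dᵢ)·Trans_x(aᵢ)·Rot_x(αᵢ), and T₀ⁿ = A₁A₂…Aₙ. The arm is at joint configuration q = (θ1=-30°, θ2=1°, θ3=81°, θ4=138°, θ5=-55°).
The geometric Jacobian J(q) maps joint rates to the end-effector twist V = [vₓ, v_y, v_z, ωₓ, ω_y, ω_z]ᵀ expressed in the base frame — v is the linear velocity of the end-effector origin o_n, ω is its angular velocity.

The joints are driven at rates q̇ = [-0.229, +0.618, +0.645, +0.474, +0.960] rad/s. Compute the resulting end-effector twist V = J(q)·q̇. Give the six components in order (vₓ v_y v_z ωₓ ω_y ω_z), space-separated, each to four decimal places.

o_n = [0.8875, -1.1702, -0.3955]
J₁: ẑ×o_n = [1.1702, 0.8875, -0.0000], ω = ẑ
J2: z=[0.5000, 0.8660, 0.0000] o=[0.4590, -0.2650, 0.0000] → [-0.3425, 0.1977, -0.8237, 0.5000, 0.8660, 0.0000]
J3: z=[0.5000, 0.8660, 0.0000] o=[1.1901, -0.3984, -0.0122] → [-0.3319, 0.1916, -0.1238, 0.5000, 0.8660, 0.0000]
J4: z=[-0.8576, 0.4951, -0.1392] o=[1.2540, -0.4353, -0.5371] → [-0.0322, 0.1724, 0.8117, -0.8576, 0.4951, -0.1392]
J5: z=[-0.2909, -0.6901, -0.6626] o=[0.9607, -0.6909, -0.1420] → [-0.1427, -0.0252, 0.0889, -0.2909, -0.6901, -0.6626]
V = J·q̇ = [-0.8460, 0.1001, -0.1188, -0.0543, 0.6659, -0.9311]

-0.8460 0.1001 -0.1188 -0.0543 0.6659 -0.9311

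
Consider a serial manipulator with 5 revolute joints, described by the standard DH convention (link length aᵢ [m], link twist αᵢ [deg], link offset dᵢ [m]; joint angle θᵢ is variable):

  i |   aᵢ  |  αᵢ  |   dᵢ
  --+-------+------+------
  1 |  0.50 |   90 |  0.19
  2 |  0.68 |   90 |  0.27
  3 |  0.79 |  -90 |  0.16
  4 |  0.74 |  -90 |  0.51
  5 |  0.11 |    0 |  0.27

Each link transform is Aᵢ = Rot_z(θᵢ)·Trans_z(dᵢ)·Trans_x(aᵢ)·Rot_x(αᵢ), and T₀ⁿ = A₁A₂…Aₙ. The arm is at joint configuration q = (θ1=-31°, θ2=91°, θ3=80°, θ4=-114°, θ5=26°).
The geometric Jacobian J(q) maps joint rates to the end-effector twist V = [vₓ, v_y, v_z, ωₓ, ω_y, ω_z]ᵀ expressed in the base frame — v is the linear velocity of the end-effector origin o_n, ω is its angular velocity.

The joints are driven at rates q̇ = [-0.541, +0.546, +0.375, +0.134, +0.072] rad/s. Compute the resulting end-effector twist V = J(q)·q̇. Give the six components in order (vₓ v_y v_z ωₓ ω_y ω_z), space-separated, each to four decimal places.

-1.0598 -0.3178 0.3033 0.0217 -0.7528 -0.6545

o_n = [0.7783, -1.6752, 0.5540]
J₁: ẑ×o_n = [1.6752, 0.7783, -0.0000], ω = ẑ
J2: z=[-0.5150, -0.8572, 0.0000] o=[0.4286, -0.2575, 0.1900] → [-0.3120, 0.1875, 1.0300, -0.5150, -0.8572, 0.0000]
J3: z=[0.8570, -0.5150, 0.0175] o=[0.2794, -0.4828, 0.8699] → [0.1835, 0.2794, -0.7650, 0.8570, -0.5150, 0.0175]
J4: z=[-0.0747, -0.1577, -0.9847] o=[0.0137, -1.2309, 1.0098] → [-0.3657, -0.7869, 0.1538, -0.0747, -0.1577, -0.9847]
J5: z=[-0.1171, -0.9792, 0.1657] o=[0.7084, -1.4058, 0.4672] → [-0.0404, 0.0218, 0.1000, -0.1171, -0.9792, 0.1657]
V = J·q̇ = [-1.0598, -0.3178, 0.3033, 0.0217, -0.7528, -0.6545]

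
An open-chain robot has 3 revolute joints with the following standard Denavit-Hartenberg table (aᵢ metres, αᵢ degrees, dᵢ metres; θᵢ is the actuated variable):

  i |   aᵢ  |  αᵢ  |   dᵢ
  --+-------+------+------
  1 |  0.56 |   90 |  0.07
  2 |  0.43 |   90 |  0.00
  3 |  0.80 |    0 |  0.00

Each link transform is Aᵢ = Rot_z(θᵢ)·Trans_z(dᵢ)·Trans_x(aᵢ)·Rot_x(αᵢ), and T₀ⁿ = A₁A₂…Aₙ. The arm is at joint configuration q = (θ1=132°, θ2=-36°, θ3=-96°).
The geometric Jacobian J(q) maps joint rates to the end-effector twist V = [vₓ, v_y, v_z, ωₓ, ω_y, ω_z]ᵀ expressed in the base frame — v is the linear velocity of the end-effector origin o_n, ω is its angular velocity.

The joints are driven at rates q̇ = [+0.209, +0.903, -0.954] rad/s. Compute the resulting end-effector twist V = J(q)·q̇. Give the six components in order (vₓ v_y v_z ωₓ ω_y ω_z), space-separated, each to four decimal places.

o_n = [-1.1535, 0.0920, -0.1336]
J₁: ẑ×o_n = [-0.0920, -1.1535, 0.0000], ω = ẑ
J2: z=[0.7431, 0.6691, 0.0000] o=[-0.3747, 0.4162, 0.0700] → [-0.1362, 0.1513, 0.2802, 0.7431, 0.6691, 0.0000]
J3: z=[0.3933, -0.4368, -0.8090] o=[-0.6075, 0.6747, -0.1827] → [-0.4928, 0.4224, -0.4677, 0.3933, -0.4368, -0.8090]
V = J·q̇ = [0.3279, -0.5074, 0.6992, 0.2958, 1.0209, 0.9808]

0.3279 -0.5074 0.6992 0.2958 1.0209 0.9808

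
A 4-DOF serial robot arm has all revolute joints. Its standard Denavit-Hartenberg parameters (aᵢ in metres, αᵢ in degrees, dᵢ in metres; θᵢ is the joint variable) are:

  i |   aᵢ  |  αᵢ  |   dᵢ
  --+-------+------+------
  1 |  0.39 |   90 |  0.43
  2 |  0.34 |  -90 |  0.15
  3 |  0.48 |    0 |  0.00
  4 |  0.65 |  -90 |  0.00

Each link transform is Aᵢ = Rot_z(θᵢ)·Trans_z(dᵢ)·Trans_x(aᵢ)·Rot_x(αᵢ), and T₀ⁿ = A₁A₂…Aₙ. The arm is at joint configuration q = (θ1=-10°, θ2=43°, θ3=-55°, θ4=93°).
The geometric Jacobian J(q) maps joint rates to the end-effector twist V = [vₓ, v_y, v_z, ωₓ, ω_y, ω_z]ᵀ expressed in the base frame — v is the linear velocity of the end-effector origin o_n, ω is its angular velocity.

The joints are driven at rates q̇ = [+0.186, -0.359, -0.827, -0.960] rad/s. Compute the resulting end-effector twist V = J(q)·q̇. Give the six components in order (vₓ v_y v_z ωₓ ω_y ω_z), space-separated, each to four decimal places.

o_n = [1.1713, -0.3518, 1.1990]
J₁: ẑ×o_n = [0.3518, 1.1713, -0.0000], ω = ẑ
J2: z=[-0.1736, -0.9848, 0.0000] o=[0.3841, -0.0677, 0.4300] → [-0.7573, 0.1335, 0.8246, -0.1736, -0.9848, 0.0000]
J3: z=[-0.6716, 0.1184, 0.7314] o=[0.6029, -0.2586, 0.6619] → [0.1317, 0.7764, -0.0048, -0.6716, 0.1184, 0.7314]
J4: z=[-0.6716, 0.1184, 0.7314] o=[0.7329, -0.6808, 0.8496] → [-0.1993, 0.5552, -0.2729, -0.6716, 0.1184, 0.7314]
V = J·q̇ = [0.4197, -1.0052, -0.0301, 1.2626, 0.1419, -1.1209]

0.4197 -1.0052 -0.0301 1.2626 0.1419 -1.1209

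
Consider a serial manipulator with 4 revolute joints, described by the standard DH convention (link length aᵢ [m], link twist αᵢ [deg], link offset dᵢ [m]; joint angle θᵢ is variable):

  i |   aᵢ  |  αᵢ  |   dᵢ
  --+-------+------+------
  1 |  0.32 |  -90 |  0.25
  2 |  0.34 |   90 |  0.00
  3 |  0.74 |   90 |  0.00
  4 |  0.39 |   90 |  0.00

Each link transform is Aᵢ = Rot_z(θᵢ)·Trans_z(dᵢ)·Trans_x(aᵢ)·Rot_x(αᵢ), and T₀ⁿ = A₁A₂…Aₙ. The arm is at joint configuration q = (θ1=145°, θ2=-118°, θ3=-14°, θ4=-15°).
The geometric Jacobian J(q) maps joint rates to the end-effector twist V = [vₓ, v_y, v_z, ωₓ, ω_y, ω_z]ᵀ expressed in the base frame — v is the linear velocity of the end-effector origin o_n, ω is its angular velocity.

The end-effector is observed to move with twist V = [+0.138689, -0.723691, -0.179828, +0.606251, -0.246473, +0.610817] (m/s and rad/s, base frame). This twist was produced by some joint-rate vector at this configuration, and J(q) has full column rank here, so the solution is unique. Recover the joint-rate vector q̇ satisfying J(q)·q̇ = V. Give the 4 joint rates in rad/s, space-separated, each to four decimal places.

o_n = [0.3673, 0.0726, 1.5543]
J₁: ẑ×o_n = [-0.0726, 0.3673, 0.0000], ω = ẑ
J2: z=[-0.5736, -0.8192, 0.0000] o=[-0.2621, 0.1835, 0.2500] → [-1.0684, 0.7481, 0.5792, -0.5736, -0.8192, 0.0000]
J3: z=[0.7233, -0.5064, -0.4695] o=[-0.1314, 0.0920, 0.5502] → [-0.5176, -0.9603, 0.2385, 0.7233, -0.5064, -0.4695]
J4: z=[0.4635, 0.8600, -0.2136] o=[0.2474, 0.0453, 1.1842] → [0.3241, -0.1972, -0.0904, 0.4635, 0.8600, -0.2136]
q̇ = J⁺·V = [0.8040, -0.6630, 0.6540, -0.5330]

0.8040 -0.6630 0.6540 -0.5330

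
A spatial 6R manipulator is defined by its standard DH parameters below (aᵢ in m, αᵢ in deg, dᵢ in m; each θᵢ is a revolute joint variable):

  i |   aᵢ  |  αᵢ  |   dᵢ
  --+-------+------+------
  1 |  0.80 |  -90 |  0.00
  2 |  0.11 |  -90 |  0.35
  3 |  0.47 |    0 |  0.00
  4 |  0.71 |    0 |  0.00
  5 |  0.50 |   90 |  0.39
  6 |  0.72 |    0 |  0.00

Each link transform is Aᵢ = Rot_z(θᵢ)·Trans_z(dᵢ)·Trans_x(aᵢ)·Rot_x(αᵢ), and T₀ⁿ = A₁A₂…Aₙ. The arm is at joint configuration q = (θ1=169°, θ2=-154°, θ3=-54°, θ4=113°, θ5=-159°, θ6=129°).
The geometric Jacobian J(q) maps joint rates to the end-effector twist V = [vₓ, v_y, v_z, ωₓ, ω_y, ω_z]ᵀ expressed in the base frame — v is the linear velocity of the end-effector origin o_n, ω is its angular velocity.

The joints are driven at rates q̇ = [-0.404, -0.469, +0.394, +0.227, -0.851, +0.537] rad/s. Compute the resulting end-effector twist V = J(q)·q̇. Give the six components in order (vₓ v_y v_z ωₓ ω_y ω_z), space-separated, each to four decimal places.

o_n = [-0.5697, -0.0602, 1.1795]
J₁: ẑ×o_n = [0.0602, -0.5697, 0.0000], ω = ẑ
J2: z=[-0.1908, -0.9816, 0.0000] o=[-0.7853, 0.1526, 0.0000] → [-1.1578, 0.2251, 0.2523, -0.1908, -0.9816, 0.0000]
J3: z=[-0.4303, 0.0836, 0.8988] o=[-0.7550, -0.2098, 0.0482] → [-0.0398, 0.6534, -0.0799, -0.4303, 0.0836, 0.8988]
J4: z=[-0.4303, 0.0836, 0.8988] o=[-0.5838, -0.6304, 0.1693] → [-0.4280, 0.4474, -0.2465, -0.4303, 0.0836, 0.8988]
J5: z=[-0.4303, 0.0836, 0.8988] o=[-0.1451, -0.0957, 0.3296] → [0.0392, -0.0159, 0.0202, -0.4303, 0.0836, 0.8988]
J6: z=[-0.8357, 0.3394, -0.4317] o=[-0.4835, -0.5316, 0.6421] → [0.3859, 0.4864, -0.3647, -0.8357, 0.3394, -0.4317]
V = J·q̇ = [0.5797, 0.7583, -0.4188, -0.2603, 0.6234, -0.8426]

0.5797 0.7583 -0.4188 -0.2603 0.6234 -0.8426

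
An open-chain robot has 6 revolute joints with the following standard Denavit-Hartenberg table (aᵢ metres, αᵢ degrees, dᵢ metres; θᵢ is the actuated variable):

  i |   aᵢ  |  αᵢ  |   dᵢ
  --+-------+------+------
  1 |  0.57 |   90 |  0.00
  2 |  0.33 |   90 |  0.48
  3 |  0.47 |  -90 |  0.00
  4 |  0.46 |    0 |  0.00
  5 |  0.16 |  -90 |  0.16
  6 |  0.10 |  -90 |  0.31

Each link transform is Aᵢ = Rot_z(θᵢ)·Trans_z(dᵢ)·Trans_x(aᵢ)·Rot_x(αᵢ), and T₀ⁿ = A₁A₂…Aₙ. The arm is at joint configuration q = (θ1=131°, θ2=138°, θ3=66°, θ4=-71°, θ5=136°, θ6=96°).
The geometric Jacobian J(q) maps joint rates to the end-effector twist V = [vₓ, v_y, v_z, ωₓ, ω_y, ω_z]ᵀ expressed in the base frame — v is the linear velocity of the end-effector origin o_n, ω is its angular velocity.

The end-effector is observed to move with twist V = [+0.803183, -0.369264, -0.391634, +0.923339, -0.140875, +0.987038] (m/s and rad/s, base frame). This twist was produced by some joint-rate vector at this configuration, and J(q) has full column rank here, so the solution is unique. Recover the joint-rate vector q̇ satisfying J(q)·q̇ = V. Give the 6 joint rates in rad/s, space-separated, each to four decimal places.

o_n = [0.4238, 0.8415, 0.4184]
J₁: ẑ×o_n = [-0.8415, 0.4238, 0.0000], ω = ẑ
J2: z=[0.7547, 0.6561, 0.0000] o=[-0.3740, 0.4302, 0.0000] → [0.2745, -0.3157, -0.2130, 0.7547, 0.6561, 0.0000]
J3: z=[-0.4390, 0.5050, 0.7431] o=[0.1492, 0.5600, 0.2208] → [-0.1094, 0.2908, -0.2622, -0.4390, 0.5050, 0.7431]
J4: z=[-0.1384, 0.7792, -0.6113] o=[0.5664, 0.7345, 0.3487] → [0.1196, 0.0968, 0.0964, -0.1384, 0.7792, -0.6113]
J5: z=[-0.1384, 0.7792, -0.6113] o=[0.5085, 1.0097, 0.7127] → [-0.3322, 0.0110, 0.0893, -0.1384, 0.7792, -0.6113]
J6: z=[-0.6191, -0.5499, -0.5607] o=[0.6100, 1.0863, 0.5255] → [-0.0783, 0.0381, 0.0492, -0.6191, -0.5499, -0.5607]
q̇ = J⁺·V = [-0.3820, 0.7340, 0.3220, -0.4010, -0.9720, -0.5180]

-0.3820 0.7340 0.3220 -0.4010 -0.9720 -0.5180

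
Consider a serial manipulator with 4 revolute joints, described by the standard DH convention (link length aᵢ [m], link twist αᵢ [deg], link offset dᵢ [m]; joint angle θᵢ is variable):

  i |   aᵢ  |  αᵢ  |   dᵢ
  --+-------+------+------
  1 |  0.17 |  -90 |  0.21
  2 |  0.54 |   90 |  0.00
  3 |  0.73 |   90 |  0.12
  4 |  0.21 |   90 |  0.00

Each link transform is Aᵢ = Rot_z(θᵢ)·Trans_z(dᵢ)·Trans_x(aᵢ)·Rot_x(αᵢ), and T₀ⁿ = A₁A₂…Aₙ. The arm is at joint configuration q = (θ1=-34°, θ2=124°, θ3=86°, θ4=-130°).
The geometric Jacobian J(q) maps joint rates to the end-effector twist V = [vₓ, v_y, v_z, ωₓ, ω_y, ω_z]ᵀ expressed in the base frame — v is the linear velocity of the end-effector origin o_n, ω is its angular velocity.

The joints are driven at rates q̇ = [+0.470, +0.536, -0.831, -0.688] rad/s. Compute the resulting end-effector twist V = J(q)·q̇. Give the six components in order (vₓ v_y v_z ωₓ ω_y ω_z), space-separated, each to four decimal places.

-0.7273 0.2086 -0.2620 0.0736 0.6548 1.5037

o_n = [0.1752, 0.5978, -0.2492]
J₁: ẑ×o_n = [-0.5978, 0.1752, 0.0000], ω = ẑ
J2: z=[0.5592, 0.8290, 0.0000] o=[0.1409, -0.0951, 0.2100] → [-0.3807, 0.2568, 0.3591, 0.5592, 0.8290, 0.0000]
J3: z=[0.6873, -0.4636, -0.5592] o=[-0.1094, 0.0738, -0.2377] → [0.2984, -0.1512, 0.4921, 0.6873, -0.4636, -0.5592]
J4: z=[-0.5015, 0.2541, -0.8270] o=[0.3567, 0.6378, -0.3470] → [-0.0082, 0.1991, 0.0662, -0.5015, 0.2541, -0.8270]
V = J·q̇ = [-0.7273, 0.2086, -0.2620, 0.0736, 0.6548, 1.5037]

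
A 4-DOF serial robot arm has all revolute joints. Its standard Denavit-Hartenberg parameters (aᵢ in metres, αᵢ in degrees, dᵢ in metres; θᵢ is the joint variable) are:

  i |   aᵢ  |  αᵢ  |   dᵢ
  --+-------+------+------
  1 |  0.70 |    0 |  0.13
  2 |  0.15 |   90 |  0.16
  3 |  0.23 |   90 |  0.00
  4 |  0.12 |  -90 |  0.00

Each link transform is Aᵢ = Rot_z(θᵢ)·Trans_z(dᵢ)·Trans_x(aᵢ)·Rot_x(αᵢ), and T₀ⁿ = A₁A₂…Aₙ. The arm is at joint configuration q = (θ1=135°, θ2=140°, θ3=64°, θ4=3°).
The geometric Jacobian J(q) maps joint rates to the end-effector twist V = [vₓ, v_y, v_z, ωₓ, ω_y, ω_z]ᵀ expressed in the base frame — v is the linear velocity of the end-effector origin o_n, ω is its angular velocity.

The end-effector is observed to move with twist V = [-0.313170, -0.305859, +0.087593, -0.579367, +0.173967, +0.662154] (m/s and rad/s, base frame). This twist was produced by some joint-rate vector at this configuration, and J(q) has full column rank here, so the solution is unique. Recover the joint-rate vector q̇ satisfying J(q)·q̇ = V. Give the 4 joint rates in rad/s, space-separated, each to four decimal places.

1.0000 -0.4470 0.5620 -0.2490

o_n = [-0.4748, 0.1922, 0.6044]
J₁: ẑ×o_n = [-0.1922, -0.4748, 0.0000], ω = ẑ
J2: z=[0.0000, 0.0000, 1.0000] o=[-0.4950, 0.4950, 0.1300] → [0.3028, 0.0202, -0.0000, 0.0000, 0.0000, 1.0000]
J3: z=[-0.9962, -0.0872, 0.0000] o=[-0.4819, 0.3455, 0.2900] → [-0.0274, 0.3132, 0.1534, -0.9962, -0.0872, 0.0000]
J4: z=[0.0783, -0.8954, -0.4384] o=[-0.4731, 0.2451, 0.4967] → [-0.1196, -0.0077, -0.0056, 0.0783, -0.8954, -0.4384]
q̇ = J⁺·V = [1.0000, -0.4470, 0.5620, -0.2490]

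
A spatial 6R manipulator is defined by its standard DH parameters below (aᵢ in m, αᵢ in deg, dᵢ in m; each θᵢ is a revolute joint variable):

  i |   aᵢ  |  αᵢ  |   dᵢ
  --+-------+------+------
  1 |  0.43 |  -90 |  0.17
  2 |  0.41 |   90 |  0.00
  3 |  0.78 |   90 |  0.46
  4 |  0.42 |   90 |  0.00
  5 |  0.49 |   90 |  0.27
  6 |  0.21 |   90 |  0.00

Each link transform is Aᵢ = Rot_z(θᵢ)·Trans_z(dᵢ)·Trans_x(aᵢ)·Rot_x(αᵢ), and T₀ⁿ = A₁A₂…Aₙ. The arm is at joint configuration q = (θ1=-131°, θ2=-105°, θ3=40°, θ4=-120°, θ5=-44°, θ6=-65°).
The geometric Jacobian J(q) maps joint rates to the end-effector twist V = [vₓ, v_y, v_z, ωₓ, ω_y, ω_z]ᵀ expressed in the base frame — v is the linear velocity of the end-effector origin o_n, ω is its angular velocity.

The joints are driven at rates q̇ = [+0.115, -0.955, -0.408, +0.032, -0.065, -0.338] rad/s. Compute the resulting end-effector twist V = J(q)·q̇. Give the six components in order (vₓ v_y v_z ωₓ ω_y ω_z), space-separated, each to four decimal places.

o_n = [0.0140, -0.7403, 0.5912]
J₁: ẑ×o_n = [0.7403, 0.0140, -0.0000], ω = ẑ
J2: z=[0.7547, -0.6561, 0.0000] o=[-0.2821, -0.3245, 0.1700] → [-0.2763, -0.3179, -0.1195, 0.7547, -0.6561, 0.0000]
J3: z=[0.6337, 0.7290, -0.2588] o=[-0.2125, -0.2444, 0.5660] → [-0.1100, -0.0746, -0.4793, 0.6337, 0.7290, -0.2588]
J4: z=[-0.4690, 0.6281, 0.6209] o=[0.5589, -0.1213, 1.0241] → [0.1123, -0.5414, 0.6325, -0.4690, 0.6281, 0.6209]
J5: z=[-0.2159, 0.6001, -0.7702] o=[0.1992, -0.3293, 0.9629] → [-0.5396, 0.0624, 0.1999, -0.2159, 0.6001, -0.7702]
J6: z=[0.9323, -0.1078, -0.3453] o=[-0.0013, -0.5557, 0.4922] → [-0.0744, -0.0976, -0.1704, 0.9323, -0.1078, -0.3453]
V = J·q̇ = [0.4577, 0.3472, 0.3745, -1.2954, 0.3466, 0.4073]

0.4577 0.3472 0.3745 -1.2954 0.3466 0.4073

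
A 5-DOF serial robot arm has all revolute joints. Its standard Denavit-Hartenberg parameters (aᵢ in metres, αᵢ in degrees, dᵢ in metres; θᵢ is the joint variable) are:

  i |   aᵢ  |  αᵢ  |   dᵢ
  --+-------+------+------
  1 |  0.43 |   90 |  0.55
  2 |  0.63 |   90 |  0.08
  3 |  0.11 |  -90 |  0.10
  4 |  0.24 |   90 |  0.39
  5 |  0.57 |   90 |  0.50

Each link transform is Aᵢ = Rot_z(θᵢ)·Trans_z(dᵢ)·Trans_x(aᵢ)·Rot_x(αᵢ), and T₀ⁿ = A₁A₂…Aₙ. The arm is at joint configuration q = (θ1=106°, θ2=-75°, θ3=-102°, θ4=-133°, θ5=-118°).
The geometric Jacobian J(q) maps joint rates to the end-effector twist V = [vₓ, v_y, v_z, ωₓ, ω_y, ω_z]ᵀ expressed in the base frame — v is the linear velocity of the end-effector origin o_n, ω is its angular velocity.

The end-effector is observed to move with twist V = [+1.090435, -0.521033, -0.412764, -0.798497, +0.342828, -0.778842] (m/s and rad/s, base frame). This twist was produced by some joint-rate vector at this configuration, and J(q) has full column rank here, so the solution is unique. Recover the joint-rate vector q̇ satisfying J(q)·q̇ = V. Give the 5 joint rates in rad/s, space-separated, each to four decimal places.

-0.9750 -0.8790 -0.4030 -0.0890 0.2620

o_n = [0.0936, 0.8897, 0.0685]
J₁: ẑ×o_n = [-0.8897, 0.0936, 0.0000], ω = ẑ
J2: z=[0.9613, 0.2756, 0.0000] o=[-0.1185, 0.4133, 0.5500] → [-0.1327, 0.4628, 0.3994, 0.9613, 0.2756, 0.0000]
J3: z=[0.2662, -0.9285, -0.2588] o=[-0.0866, 0.5921, -0.0585] → [-0.0410, -0.0805, 0.2465, 0.2662, -0.9285, -0.2588]
J4: z=[-0.2696, 0.1860, -0.9448] o=[-0.1617, 0.4639, -0.0623] → [0.4266, -0.2060, -0.1623, -0.2696, 0.1860, -0.9448]
J5: z=[0.4952, 0.8683, 0.0296] o=[-0.0687, 0.4261, -0.5091] → [0.4878, -0.2813, 0.0886, 0.4952, 0.8683, 0.0296]
q̇ = J⁺·V = [-0.9750, -0.8790, -0.4030, -0.0890, 0.2620]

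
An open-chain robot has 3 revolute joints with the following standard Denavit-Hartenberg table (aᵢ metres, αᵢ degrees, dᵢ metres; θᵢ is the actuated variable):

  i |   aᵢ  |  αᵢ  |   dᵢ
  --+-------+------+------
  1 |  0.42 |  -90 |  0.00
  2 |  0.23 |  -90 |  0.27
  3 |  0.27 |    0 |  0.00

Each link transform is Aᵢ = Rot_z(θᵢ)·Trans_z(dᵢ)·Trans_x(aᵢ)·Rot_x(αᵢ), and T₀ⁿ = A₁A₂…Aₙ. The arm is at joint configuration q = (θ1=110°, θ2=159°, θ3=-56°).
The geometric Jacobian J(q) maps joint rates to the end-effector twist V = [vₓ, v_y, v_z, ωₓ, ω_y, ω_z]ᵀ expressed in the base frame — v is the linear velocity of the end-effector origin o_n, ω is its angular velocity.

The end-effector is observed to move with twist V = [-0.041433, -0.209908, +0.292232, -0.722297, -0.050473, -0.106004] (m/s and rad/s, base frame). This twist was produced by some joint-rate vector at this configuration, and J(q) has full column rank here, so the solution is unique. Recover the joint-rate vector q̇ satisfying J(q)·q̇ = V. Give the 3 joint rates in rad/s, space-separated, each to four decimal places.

o_n = [-0.4861, -0.1085, -0.1365]
J₁: ẑ×o_n = [0.1085, -0.4861, 0.0000], ω = ẑ
J2: z=[-0.9397, -0.3420, 0.0000] o=[-0.1436, 0.3947, 0.0000] → [0.0467, -0.1283, 0.3557, -0.9397, -0.3420, 0.0000]
J3: z=[0.1226, -0.3368, 0.9336] o=[-0.3239, 0.1006, -0.0824] → [0.2133, -0.1447, -0.0802, 0.1226, -0.3368, 0.9336]
q̇ = J⁺·V = [0.4140, 0.6960, -0.5570]

0.4140 0.6960 -0.5570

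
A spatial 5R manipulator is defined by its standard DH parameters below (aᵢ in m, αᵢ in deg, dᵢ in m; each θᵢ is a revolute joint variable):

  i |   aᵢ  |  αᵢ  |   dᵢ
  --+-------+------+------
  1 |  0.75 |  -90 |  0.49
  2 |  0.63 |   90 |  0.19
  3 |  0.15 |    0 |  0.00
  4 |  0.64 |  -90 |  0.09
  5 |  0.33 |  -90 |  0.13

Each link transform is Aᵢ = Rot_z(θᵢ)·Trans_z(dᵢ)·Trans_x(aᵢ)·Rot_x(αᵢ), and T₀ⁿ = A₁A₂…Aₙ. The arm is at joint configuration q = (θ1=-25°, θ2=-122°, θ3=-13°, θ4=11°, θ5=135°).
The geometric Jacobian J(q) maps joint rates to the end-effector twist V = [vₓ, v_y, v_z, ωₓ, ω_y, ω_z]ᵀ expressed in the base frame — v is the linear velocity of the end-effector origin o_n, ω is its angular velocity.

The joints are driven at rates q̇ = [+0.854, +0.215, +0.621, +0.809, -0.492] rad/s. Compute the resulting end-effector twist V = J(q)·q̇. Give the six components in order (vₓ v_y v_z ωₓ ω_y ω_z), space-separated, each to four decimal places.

o_n = [0.3347, 0.1440, 1.5727]
J₁: ẑ×o_n = [-0.1440, 0.3347, 0.0000], ω = ẑ
J2: z=[0.4226, 0.9063, 0.0000] o=[0.6797, -0.3170, 0.4900] → [0.9812, -0.4576, 0.5075, 0.4226, 0.9063, 0.0000]
J3: z=[-0.7686, 0.3584, -0.5299] o=[0.4575, -0.0037, 1.0243] → [0.2748, 0.4865, -0.0695, -0.7686, 0.3584, -0.5299]
J4: z=[-0.7686, 0.3584, -0.5299] o=[0.3730, -0.0015, 1.1482] → [0.2293, 0.3465, -0.0981, -0.7686, 0.3584, -0.5299]
J5: z=[0.4056, 0.9136, 0.0296] o=[-0.0128, 0.1537, 1.6429] → [-0.0639, 0.0388, -0.3214, 0.4056, 0.9136, 0.0296]
V = J·q̇ = [0.4755, 0.7509, 0.1447, -1.2078, 0.2579, 0.0817]

0.4755 0.7509 0.1447 -1.2078 0.2579 0.0817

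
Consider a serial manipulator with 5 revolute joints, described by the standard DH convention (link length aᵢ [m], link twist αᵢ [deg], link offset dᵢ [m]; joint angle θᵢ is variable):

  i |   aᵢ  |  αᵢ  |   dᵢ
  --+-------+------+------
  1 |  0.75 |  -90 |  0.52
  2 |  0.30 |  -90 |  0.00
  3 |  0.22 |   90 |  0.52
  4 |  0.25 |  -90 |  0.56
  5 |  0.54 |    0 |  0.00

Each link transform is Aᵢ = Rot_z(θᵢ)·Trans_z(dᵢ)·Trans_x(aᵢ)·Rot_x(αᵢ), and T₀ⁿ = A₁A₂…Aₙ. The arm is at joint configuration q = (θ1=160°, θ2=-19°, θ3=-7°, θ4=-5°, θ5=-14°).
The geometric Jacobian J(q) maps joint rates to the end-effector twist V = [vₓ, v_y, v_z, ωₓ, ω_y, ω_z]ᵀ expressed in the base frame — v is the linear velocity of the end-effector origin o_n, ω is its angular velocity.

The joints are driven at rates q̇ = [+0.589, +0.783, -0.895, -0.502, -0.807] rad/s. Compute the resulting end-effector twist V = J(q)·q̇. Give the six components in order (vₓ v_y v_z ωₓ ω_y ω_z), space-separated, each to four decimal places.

o_n = [-2.1847, -0.0628, 0.4826]
J₁: ẑ×o_n = [0.0628, -2.1847, 0.0000], ω = ẑ
J2: z=[-0.3420, -0.9397, 0.0000] o=[-0.7048, 0.2565, 0.5200] → [0.0351, -0.0128, -1.2814, -0.3420, -0.9397, 0.0000]
J3: z=[-0.3059, 0.1114, -0.9455] o=[-0.9713, 0.3535, 0.6177] → [-0.4087, 1.1060, 0.2625, -0.3059, 0.1114, -0.9455]
J4: z=[-0.2312, -0.9721, -0.0397] o=[-1.3336, 0.4569, 0.1971] → [-0.2982, 0.0998, -0.7072, -0.2312, -0.9721, -0.0397]
J5: z=[-0.3853, 0.1289, -0.9138] o=[-1.6864, -0.0385, 0.2760] → [0.0044, 0.5349, 0.0736, -0.3853, 0.1289, -0.9138]
V = J·q̇ = [0.5764, -2.7684, -0.9427, 0.4330, -0.4515, 2.1926]

0.5764 -2.7684 -0.9427 0.4330 -0.4515 2.1926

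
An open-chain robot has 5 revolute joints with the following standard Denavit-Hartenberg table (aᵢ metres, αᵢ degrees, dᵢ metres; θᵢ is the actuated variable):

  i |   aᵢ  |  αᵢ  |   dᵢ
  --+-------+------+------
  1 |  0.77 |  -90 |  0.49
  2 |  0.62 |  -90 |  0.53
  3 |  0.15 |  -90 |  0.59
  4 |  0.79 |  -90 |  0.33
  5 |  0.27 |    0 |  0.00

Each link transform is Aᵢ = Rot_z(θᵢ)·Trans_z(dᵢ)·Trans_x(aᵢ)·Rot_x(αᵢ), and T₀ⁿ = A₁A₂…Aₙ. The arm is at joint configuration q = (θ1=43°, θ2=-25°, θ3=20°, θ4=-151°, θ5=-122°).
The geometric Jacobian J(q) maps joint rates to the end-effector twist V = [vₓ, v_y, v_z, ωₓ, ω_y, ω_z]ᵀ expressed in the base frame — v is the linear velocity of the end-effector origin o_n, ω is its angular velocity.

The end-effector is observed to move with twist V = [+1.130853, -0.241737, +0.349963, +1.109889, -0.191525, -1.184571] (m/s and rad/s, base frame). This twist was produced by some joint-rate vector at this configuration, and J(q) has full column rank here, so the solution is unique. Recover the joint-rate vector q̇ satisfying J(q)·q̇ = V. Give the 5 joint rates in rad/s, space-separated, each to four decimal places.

o_n = [0.7675, 0.9166, -0.3129]
J₁: ẑ×o_n = [-0.9166, 0.7675, 0.0000], ω = ẑ
J2: z=[-0.6820, 0.7314, 0.0000] o=[0.5631, 0.5251, 0.4900] → [-0.5872, -0.5476, -0.4164, -0.6820, 0.7314, 0.0000]
J3: z=[0.3091, 0.2882, -0.9063] o=[0.6126, 1.2960, 0.7520] → [-0.6508, 0.1888, -0.1619, 0.3091, 0.2882, -0.9063]
J4: z=[0.4142, -0.8987, -0.1445] o=[0.9234, 1.5156, 0.2769] → [0.4434, 0.2668, -0.3882, 0.4142, -0.8987, -0.1445]
J5: z=[0.6854, 0.4124, -0.6001] o=[0.5869, 1.1010, -0.3923] → [-0.0779, -0.1628, -0.2008, 0.6854, 0.4124, -0.6001]
q̇ = J⁺·V = [-0.7660, -0.9900, -0.0220, -0.2380, 0.7880]

-0.7660 -0.9900 -0.0220 -0.2380 0.7880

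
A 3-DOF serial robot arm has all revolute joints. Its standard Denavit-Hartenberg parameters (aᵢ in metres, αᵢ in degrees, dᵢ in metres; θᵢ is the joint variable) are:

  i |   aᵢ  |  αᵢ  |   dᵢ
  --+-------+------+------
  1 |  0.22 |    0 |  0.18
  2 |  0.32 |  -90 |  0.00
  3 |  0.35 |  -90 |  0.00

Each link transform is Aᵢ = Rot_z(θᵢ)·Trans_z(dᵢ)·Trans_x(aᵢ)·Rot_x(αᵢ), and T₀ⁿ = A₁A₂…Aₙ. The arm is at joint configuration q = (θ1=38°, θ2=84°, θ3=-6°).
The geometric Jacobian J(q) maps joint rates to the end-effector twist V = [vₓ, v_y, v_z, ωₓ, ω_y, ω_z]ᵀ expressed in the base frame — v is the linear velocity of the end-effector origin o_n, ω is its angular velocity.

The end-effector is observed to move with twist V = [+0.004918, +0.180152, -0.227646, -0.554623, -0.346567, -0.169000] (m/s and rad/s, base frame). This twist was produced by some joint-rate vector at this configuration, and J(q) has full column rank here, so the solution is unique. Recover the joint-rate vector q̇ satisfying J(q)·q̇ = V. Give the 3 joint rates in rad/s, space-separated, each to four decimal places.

0.5770 -0.7460 0.6540

o_n = [-0.1807, 0.7020, 0.2166]
J₁: ẑ×o_n = [-0.7020, -0.1807, 0.0000], ω = ẑ
J2: z=[0.0000, 0.0000, 1.0000] o=[0.1734, 0.1354, 0.1800] → [-0.5666, -0.3540, 0.0000, 0.0000, 0.0000, 1.0000]
J3: z=[-0.8480, -0.5299, 0.0000] o=[0.0038, 0.4068, 0.1800] → [-0.0194, 0.0310, -0.3481, -0.8480, -0.5299, 0.0000]
q̇ = J⁺·V = [0.5770, -0.7460, 0.6540]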